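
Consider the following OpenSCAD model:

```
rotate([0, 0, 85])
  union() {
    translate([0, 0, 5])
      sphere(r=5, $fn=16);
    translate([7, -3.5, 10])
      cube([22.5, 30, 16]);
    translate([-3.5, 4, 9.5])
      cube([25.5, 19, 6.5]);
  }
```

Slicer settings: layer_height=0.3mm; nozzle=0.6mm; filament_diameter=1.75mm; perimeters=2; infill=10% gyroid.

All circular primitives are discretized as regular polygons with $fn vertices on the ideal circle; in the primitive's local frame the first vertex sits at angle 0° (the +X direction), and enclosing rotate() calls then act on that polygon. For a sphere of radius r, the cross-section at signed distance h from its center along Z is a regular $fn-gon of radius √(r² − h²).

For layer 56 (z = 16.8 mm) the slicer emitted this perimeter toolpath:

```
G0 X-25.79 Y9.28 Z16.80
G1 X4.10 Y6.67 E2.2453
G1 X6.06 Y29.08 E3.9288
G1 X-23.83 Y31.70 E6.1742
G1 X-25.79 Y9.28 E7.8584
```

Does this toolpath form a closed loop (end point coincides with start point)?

yes

Start point (G0): (-25.79, 9.28). End point (last G1): the path returns to the start — closed.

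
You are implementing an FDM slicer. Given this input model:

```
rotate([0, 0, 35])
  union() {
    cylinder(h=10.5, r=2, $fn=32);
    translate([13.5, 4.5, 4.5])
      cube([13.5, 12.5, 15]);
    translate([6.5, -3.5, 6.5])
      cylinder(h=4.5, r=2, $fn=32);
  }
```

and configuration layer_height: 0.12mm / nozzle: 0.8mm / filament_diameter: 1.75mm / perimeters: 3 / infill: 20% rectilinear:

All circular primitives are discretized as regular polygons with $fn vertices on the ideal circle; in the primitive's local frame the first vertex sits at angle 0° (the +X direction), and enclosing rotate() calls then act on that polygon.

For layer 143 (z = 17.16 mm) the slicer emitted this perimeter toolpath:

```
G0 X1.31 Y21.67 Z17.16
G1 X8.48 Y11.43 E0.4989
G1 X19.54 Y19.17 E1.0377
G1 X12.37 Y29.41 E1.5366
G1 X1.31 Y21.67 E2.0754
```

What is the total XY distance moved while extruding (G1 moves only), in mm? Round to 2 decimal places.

Sum the Euclidean lengths of each G1 segment: total = 52.00 mm.

52.00 mm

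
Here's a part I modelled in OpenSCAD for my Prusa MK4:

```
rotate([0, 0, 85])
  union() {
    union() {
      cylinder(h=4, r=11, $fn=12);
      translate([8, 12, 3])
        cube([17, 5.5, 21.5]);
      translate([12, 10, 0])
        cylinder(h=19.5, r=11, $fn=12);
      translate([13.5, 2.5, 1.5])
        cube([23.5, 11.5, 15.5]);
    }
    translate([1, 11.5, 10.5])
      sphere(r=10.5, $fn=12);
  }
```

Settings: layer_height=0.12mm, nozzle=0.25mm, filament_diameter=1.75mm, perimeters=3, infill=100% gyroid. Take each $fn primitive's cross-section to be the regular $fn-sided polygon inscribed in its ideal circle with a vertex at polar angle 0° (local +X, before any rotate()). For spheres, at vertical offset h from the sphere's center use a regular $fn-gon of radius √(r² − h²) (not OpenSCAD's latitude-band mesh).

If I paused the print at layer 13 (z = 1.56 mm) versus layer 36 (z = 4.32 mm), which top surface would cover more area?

layer 13 (z = 1.56 mm)

Layer 13 (z = 1.56): the r=11 cylinder gives a regular 12-gon of circumradius 11 (constant along its height) (area = (12/2)·11.000²·sin(360°/12) = 363.00 mm²); the cube at (8, 12) does not reach this height (z outside [3, 24.5]); the r=11 cylinder at (12, 10) gives a regular 12-gon of circumradius 11 (constant along its height) (area = (12/2)·11.000²·sin(360°/12) = 363.00 mm²); the cube at (13.5, 2.5) is present — its section is the full 23.5×11.5 rectangle (area 270.25 mm²); Combining (union): the regions partially overlap — summed areas 996.25 mm² minus the doubly-counted overlap 157.74 mm² gives 838.51 mm² — area = 838.51 mm²; the r=10.5 sphere at (1, 11.5) contributes a regular 12-gon of circumradius √(10.5²−8.94²) = 5.507 (area = (12/2)·5.507²·sin(360°/12) = 90.98 mm²); Taking the union: the regions partially overlap — summed areas 929.49 mm² minus the doubly-counted overlap 56.59 mm² gives 872.90 mm² — area = 872.90 mm²; (whole slice rotated 85° about Z — lengths, areas and connectivity unchanged). So its area = 872.90 mm². Layer 36 (z = 4.32): the cylinder is not intersected at this z (z outside [0, 4]); the 17×5.5 cube at (8, 12) contributes its full rectangle (area 93.50 mm²); the r=11 cylinder at (12, 10) contributes a regular 12-gon of circumradius 11 (area = (12/2)·11.000²·sin(360°/12) = 363.00 mm²); the cube at (13.5, 2.5) (footprint 23.5×11.5) is included at this height (area 270.25 mm²); Merging all regions: the regions partially overlap — summed areas 726.75 mm² minus the doubly-counted overlap 177.75 mm² gives 549.00 mm² — area = 549.00 mm²; the r=10.5 sphere at (1, 11.5) slices to a regular 12-gon of circumradius 8.489 (√(r²−h²) with h=6.18 from center) (area = (12/2)·8.489²·sin(360°/12) = 216.17 mm²); Taking the union: the regions partially overlap — summed areas 765.17 mm² minus the doubly-counted overlap 84.72 mm² gives 680.45 mm² — area = 680.45 mm²; (whole slice rotated 85° about Z — lengths, areas and connectivity unchanged). So its area = 680.45 mm². Layer 13 is larger (872.90 vs 680.45 mm²).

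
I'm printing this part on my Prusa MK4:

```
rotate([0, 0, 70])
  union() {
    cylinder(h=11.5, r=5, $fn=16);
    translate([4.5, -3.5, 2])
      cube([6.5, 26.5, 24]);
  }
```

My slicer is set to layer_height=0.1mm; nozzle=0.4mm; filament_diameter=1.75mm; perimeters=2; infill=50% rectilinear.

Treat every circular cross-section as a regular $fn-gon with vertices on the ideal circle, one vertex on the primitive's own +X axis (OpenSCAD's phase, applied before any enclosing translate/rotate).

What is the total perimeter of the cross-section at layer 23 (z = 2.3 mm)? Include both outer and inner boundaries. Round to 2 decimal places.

At z = 2.3 mm: the r=5 cylinder gives a regular 16-gon of circumradius 5 (constant along its height) (perimeter = 2·16·5.000·sin(180°/16) = 31.21 mm); the cube at (4.5, -3.5) is present — its section is the full 6.5×26.5 rectangle (perimeter 66.00 mm); Taking the union: the regions partially overlap (shared area 1.21 mm²), so the edge portions inside another operand are dropped and the merged outline is re-measured after clipping — boundary = 88.70 mm; (whole slice rotated 70° about Z — lengths, areas and connectivity unchanged). Overall, the cross-section is a single solid region. Total boundary length (outer) = 88.70 mm.

88.70 mm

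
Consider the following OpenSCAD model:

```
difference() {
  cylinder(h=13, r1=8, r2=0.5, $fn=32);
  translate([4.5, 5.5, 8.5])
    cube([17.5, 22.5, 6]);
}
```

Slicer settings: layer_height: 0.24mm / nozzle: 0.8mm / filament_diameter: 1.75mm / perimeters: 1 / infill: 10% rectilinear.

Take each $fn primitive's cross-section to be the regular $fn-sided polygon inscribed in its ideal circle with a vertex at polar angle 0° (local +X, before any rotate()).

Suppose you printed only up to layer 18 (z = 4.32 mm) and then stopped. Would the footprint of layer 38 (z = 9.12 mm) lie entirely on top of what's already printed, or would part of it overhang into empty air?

entirely on top

Compare the two slices. At z = 4.32: the cone: at t=0.332 of its height the radius interpolates to r₁+(r₂−r₁)t = 5.508, giving a regular 32-gon of that circumradius (area = (32/2)·5.508²·sin(360°/32) = 94.69 mm²); the cube at (4.5, 5.5) does not reach this height (z outside [8.5, 14.5]); Subtracting the remaining from the first: none of the subtracted shapes is present at this height, so the cone is unchanged — area = 94.69 mm². At z = 9.12: the cone: at t=0.702 of its height the radius interpolates to r₁+(r₂−r₁)t = 2.738, giving a regular 32-gon of that circumradius (area = (32/2)·2.738²·sin(360°/32) = 23.41 mm²); the cube at (4.5, 5.5) (footprint 17.5×22.5) is included at this height (area 393.75 mm²); After the difference (first − rest): starting from the cone (23.41 mm²), the 17.5×22.5 cube at (4.5, 5.5) misses the remaining region (no effect) — area = 23.41 mm². Checking containment: the cross-section at z = 9.12 is a subset of the cross-section at z = 4.32.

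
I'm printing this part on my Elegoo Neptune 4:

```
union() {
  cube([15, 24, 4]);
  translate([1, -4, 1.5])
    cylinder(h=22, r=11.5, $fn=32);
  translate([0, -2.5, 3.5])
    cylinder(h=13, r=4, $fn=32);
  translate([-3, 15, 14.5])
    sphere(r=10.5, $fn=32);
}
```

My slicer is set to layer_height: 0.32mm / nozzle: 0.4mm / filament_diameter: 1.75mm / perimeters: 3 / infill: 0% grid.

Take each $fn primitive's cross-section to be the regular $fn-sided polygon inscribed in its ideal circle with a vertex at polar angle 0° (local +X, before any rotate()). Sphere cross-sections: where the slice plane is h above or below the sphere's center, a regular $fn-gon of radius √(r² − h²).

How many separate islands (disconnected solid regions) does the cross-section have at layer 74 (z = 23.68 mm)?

At z = 23.68 mm: the cube is not intersected at this z (z outside [0, 4]); the cylinder at (1, -4) is absent (z outside [1.5, 23.5]); the cylinder at (0, -2.5) is absent (z outside [3.5, 16.5]); the r=10.5 sphere at (-3, 15) slices to a regular 32-gon of circumradius 5.097 (√(r²−h²) with h=9.18 from center); Merging all regions: only the r=10.5 sphere at (-3, 15) is present, so the union is just that shape — 1 connected region. Overall, the cross-section is a single solid region. Island count = 1.

1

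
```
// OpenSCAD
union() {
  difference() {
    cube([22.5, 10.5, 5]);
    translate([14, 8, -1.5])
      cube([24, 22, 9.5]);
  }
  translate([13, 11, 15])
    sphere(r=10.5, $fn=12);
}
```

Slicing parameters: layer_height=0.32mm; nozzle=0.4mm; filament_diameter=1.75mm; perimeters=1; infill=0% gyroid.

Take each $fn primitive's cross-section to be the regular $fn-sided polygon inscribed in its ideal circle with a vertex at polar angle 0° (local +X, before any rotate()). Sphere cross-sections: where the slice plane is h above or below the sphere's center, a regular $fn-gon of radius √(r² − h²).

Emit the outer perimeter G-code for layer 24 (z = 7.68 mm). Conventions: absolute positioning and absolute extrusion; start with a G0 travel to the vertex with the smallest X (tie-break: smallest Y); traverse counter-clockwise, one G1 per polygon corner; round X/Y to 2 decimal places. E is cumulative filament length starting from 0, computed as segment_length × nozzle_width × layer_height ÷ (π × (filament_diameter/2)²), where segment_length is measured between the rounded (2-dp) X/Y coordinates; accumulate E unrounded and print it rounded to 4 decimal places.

At z = 7.68 mm: the cube is absent (z outside [0, 5]); the cube at (14, 8) (footprint 24×22) is included at this height; Subtracting the remaining from the first: the first operand is absent here, so nothing remains; the r=10.5 sphere at (13, 11) slices to a regular 12-gon of circumradius 7.528 (√(r²−h²) with h=7.32 from center); Merging all regions: only the r=10.5 sphere at (13, 11) is present, so the union is just that shape — 1 connected region. The outline is a single polygon with 12 vertices. Extrusion per mm of travel: 0.4 × 0.32 / (π × 0.875²) = 0.053216. Accumulating E over each segment gives final E = 2.4883.

G0 X5.47 Y11.00 Z7.68
G1 X6.48 Y7.24 E0.2072
G1 X9.24 Y4.48 E0.4149
G1 X13.00 Y3.47 E0.6221
G1 X16.76 Y4.48 E0.8293
G1 X19.52 Y7.24 E1.0370
G1 X20.53 Y11.00 E1.2442
G1 X19.52 Y14.76 E1.4514
G1 X16.76 Y17.52 E1.6591
G1 X13.00 Y18.53 E1.8663
G1 X9.24 Y17.52 E2.0734
G1 X6.48 Y14.76 E2.2812
G1 X5.47 Y11.00 E2.4883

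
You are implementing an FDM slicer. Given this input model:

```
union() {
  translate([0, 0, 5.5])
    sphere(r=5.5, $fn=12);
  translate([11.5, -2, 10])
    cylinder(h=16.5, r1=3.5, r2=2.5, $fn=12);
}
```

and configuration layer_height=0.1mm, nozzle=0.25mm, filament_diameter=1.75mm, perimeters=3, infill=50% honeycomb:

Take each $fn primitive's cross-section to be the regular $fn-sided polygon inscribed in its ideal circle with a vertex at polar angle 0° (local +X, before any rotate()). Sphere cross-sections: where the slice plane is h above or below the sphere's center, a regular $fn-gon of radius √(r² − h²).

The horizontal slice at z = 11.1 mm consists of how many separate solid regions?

At z = 11.1 mm: the sphere is absent (|z−center|=5.600 > r=5.5); the cone at (11.5, -2) (r1=3.5→r2=2.5) has section circumradius 3.433 here — a regular 12-gon; Combining (union): only the cone at (11.5, -2) is present, so the union is just that shape — 1 connected region. The result has 1 disconnected region.

1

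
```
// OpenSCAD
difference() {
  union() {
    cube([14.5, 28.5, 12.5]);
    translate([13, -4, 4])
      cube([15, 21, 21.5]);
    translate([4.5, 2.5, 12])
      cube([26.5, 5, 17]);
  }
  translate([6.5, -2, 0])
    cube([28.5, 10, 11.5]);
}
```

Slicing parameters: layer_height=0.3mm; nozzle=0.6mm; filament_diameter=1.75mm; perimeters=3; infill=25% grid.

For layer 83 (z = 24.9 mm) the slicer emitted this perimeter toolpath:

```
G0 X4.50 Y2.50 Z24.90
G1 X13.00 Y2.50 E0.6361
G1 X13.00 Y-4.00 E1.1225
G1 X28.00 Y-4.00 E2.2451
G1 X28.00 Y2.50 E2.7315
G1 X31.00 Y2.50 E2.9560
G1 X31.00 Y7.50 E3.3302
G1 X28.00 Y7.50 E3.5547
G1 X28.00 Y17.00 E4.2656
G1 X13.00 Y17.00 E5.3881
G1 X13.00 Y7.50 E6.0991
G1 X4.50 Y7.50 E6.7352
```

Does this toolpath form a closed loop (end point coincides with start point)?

no

Start point (G0): (4.50, 2.50). End point (last G1): the path does not return to the start — open.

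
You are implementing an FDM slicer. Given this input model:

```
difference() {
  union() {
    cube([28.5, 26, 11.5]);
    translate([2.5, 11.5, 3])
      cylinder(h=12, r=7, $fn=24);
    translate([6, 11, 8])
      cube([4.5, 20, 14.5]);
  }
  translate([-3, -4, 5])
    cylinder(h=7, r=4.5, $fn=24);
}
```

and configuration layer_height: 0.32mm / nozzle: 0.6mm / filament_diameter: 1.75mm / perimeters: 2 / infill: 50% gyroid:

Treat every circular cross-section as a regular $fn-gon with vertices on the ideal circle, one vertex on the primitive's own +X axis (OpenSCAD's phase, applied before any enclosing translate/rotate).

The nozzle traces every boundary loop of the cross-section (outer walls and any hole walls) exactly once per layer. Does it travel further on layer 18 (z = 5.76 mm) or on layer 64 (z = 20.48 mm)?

Layer 18 (z = 5.76): the 28.5×26 cube contributes its full rectangle (perimeter 109.00 mm); the r=7 cylinder at (2.5, 11.5) gives a regular 24-gon of circumradius 7 (constant along its height) (perimeter = 2·24·7.000·sin(180°/24) = 43.86 mm); the cube at (6, 11) does not reach this height (z outside [8, 22.5]); Combining (union): the regions partially overlap (shared area 110.14 mm²), so the edge portions inside another operand are dropped and the merged outline is re-measured after clipping — boundary = 112.83 mm; the r=4.5 cylinder at (-3, -4) gives a regular 24-gon of circumradius 4.5 (constant along its height) (perimeter = 2·24·4.500·sin(180°/24) = 28.19 mm); Subtracting the remaining from the first: starting from that combined region, the r=4.5 cylinder at (-3, -4) misses the remaining region (no effect) — boundary = 112.83 mm. So its perimeter = 112.83 mm. Layer 64 (z = 20.48): the cube is absent (z outside [0, 11.5]); the cylinder at (2.5, 11.5) is absent (z outside [3, 15]); the 4.5×20 cube at (6, 11) contributes its full rectangle (perimeter 49.00 mm); Merging all regions: only the 4.5×20 cube at (6, 11) is present, so the union is just that shape — boundary = 49.00 mm; the cylinder at (-3, -4) is not intersected at this z (z outside [5, 12]); After the difference (first − rest): none of the subtracted shapes is present at this height, so that combined region is unchanged — boundary = 49.00 mm. So its perimeter = 49.00 mm. Layer 18 is larger (112.83 vs 49.00 mm).

layer 18 (z = 5.76 mm)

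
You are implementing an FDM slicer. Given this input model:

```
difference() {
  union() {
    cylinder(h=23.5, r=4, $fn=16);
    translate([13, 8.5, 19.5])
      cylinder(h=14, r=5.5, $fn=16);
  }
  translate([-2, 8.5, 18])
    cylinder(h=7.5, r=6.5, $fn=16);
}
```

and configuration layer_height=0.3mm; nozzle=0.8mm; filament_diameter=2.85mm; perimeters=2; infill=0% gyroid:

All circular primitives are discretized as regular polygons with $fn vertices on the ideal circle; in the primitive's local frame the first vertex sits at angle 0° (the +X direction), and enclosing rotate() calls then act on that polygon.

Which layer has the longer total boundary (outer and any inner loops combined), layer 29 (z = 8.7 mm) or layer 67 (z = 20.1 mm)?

Layer 29 (z = 8.7): the r=4 cylinder gives a regular 16-gon of circumradius 4 (constant along its height) (perimeter = 2·16·4.000·sin(180°/16) = 24.97 mm); the cylinder at (13, 8.5) does not reach this height (z outside [19.5, 33.5]); Combining (union): only the r=4 cylinder is present, so the union is just that shape — boundary = 24.97 mm; the cylinder at (-2, 8.5) does not reach this height (z outside [18, 25.5]); Taking the first minus the rest: none of the subtracted shapes is present at this height, so that combined region is unchanged — boundary = 24.97 mm. So its perimeter = 24.97 mm. Layer 67 (z = 20.1): the cylinder: section is a regular 16-gon, circumradius r=4 (perimeter = 2·16·4.000·sin(180°/16) = 24.97 mm); the cylinder at (13, 8.5): section is a regular 16-gon, circumradius r=5.5 (perimeter = 2·16·5.500·sin(180°/16) = 34.34 mm); Merging all regions: the 2 present regions are separate (no shared area or edge), so areas and boundary lengths simply add and each stays a separate island — boundary = 59.31 mm; the r=6.5 cylinder at (-2, 8.5) gives a regular 16-gon of circumradius 6.5 (constant along its height) (perimeter = 2·16·6.500·sin(180°/16) = 40.58 mm); Taking the first minus the rest: starting from that combined region, the r=6.5 cylinder at (-2, 8.5) partially overlaps it — only the 5.96 mm² overlap (of its 129.35 mm²) is removed, clipping the outline — boundary = 58.96 mm. So its perimeter = 58.96 mm. Layer 67 is larger (58.96 vs 24.97 mm).

layer 67 (z = 20.1 mm)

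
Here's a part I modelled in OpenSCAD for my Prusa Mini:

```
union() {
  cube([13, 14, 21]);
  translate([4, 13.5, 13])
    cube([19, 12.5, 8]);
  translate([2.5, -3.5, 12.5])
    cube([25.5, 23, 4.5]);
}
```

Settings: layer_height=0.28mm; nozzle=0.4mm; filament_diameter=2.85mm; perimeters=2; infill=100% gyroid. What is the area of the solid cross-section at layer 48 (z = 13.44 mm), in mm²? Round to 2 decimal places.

At z = 13.44 mm: the 13×14 cube contributes its full rectangle (area 182.00 mm²); the cube at (4, 13.5) (footprint 19×12.5) is included at this height (area 237.50 mm²); the 25.5×23 cube at (2.5, -3.5) contributes its full rectangle (area 586.50 mm²); Combining (union): the regions partially overlap — summed areas 1006.00 mm² minus the doubly-counted overlap 261.00 mm² gives 745.00 mm² — area = 745.00 mm². Overall, the cross-section is a single solid region. Net area = 745.00 mm².

745.00 mm²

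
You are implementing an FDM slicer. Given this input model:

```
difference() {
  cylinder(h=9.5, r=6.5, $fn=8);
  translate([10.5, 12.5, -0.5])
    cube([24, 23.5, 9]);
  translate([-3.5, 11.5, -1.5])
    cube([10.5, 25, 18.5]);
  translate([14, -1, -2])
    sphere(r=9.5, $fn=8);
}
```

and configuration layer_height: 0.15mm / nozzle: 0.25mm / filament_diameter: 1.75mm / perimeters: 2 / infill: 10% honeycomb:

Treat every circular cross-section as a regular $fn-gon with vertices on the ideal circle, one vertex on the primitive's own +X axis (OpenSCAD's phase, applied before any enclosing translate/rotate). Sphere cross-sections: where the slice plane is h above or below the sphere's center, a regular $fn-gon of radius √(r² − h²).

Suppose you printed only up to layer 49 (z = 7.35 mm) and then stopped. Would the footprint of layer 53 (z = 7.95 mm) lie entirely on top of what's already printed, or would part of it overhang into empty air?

Compare the two slices. At z = 7.35: the cylinder: section is a regular 8-gon, circumradius r=6.5 (area = (8/2)·6.500²·sin(360°/8) = 119.50 mm²); the cube at (10.5, 12.5) is present — its section is the full 24×23.5 rectangle (area 564.00 mm²); the cube at (-3.5, 11.5) (footprint 10.5×25) is included at this height (area 262.50 mm²); the r=9.5 sphere at (14, -1) contributes a regular 8-gon of circumradius √(9.5²−9.35²) = 1.682 (area = (8/2)·1.682²·sin(360°/8) = 8.00 mm²); After the difference (first − rest): starting from the r=6.5 cylinder (119.50 mm²), the 24×23.5 cube at (10.5, 12.5) misses the remaining region (no effect); the 10.5×25 cube at (-3.5, 11.5) misses the remaining region (no effect); the r=9.5 sphere at (14, -1) misses the remaining region (no effect) — area = 119.50 mm². At z = 7.95: the r=6.5 cylinder contributes a regular 8-gon of circumradius 6.5 (area = (8/2)·6.500²·sin(360°/8) = 119.50 mm²); the cube at (10.5, 12.5) (footprint 24×23.5) is included at this height (area 564.00 mm²); the cube at (-3.5, 11.5) is present — its section is the full 10.5×25 rectangle (area 262.50 mm²); the sphere at (14, -1) does not reach this height (|z−center|=9.950 > r=9.5); After the difference (first − rest): starting from the r=6.5 cylinder (119.50 mm²), the 24×23.5 cube at (10.5, 12.5) misses the remaining region (no effect); the 10.5×25 cube at (-3.5, 11.5) misses the remaining region (no effect) — area = 119.50 mm². Checking containment: the cross-section at z = 7.95 is a subset of the cross-section at z = 7.35.

entirely on top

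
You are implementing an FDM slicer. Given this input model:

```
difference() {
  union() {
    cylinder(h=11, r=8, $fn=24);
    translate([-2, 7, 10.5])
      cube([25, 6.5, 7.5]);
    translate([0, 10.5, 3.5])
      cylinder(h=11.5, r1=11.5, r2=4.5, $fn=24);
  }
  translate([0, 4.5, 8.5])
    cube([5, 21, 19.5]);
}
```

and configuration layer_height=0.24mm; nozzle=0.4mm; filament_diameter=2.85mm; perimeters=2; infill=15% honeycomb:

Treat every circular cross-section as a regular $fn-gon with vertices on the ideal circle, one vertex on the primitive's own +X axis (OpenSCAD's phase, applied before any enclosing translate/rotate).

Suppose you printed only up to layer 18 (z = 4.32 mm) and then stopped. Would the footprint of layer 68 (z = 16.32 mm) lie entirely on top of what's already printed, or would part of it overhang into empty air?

Compare the two slices. At z = 4.32: the cylinder: section is a regular 24-gon, circumradius r=8 (area = (24/2)·8.000²·sin(360°/24) = 198.77 mm²); the cube at (-2, 7) does not reach this height (z outside [10.5, 18]); the cone at (0, 10.5) contributes a regular 24-gon of circumradius 11.001 (interpolated between r1=11.5 and r2=4.5 at t=0.071) (area = (24/2)·11.001²·sin(360°/24) = 375.86 mm²); Combining (union): the regions partially overlap — summed areas 574.64 mm² minus the doubly-counted overlap 90.34 mm² gives 484.30 mm² — area = 484.30 mm²; the cube at (0, 4.5) does not reach this height (z outside [8.5, 28]); After the difference (first − rest): none of the subtracted shapes is present at this height, so the result so far is unchanged — area = 484.30 mm². At z = 16.32: the cylinder is absent (z outside [0, 11]); the cube at (-2, 7) is present — its section is the full 25×6.5 rectangle (area 162.50 mm²); the cone at (0, 10.5) is not intersected at this z (z outside [3.5, 15]); Merging all regions: only the 25×6.5 cube at (-2, 7) is present, so the union is just that shape — area = 162.50 mm²; the 5×21 cube at (0, 4.5) contributes its full rectangle (area 105.00 mm²); Subtracting the remaining from the first: starting from that combined region (162.50 mm²), the 5×21 cube at (0, 4.5) partially overlaps it — only the 32.50 mm² overlap (of its 105.00 mm²) is removed, clipping the outline — area = 130.00 mm². Checking containment: at z = 16.32 the cross-section extends beyond the z = 4.32 cross-section by about 79.46 mm².

part overhangs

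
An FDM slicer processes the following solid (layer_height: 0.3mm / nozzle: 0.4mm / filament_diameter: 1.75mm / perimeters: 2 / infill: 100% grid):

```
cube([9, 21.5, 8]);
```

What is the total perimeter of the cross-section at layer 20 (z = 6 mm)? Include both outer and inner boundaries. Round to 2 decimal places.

At z = 6 mm: the cube (footprint 9×21.5) is included at this height (perimeter 61.00 mm). Overall, the cross-section is a single solid region. Total boundary length (outer) = 61.00 mm.

61.00 mm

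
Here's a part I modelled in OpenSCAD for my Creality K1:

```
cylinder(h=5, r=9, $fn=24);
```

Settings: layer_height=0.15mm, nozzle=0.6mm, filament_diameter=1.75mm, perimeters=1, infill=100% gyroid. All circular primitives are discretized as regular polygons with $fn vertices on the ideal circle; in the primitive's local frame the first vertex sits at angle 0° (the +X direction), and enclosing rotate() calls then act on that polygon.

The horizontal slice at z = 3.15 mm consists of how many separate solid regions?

1

At z = 3.15 mm: the r=9 cylinder contributes a regular 24-gon of circumradius 9. The result has 1 disconnected region.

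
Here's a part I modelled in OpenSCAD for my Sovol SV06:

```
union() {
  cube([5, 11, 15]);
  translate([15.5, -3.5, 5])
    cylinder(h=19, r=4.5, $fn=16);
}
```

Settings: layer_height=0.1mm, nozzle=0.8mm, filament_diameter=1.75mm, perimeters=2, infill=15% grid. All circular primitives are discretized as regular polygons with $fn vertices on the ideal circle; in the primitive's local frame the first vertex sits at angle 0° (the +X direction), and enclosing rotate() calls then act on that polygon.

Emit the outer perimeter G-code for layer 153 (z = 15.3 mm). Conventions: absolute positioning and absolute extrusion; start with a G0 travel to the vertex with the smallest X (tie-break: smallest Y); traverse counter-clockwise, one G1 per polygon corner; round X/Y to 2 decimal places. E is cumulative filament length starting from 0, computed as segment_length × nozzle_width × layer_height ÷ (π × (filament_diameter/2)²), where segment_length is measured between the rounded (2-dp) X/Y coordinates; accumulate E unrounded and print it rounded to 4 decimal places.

At z = 15.3 mm: the cube does not reach this height (z outside [0, 15]); the r=4.5 cylinder at (15.5, -3.5) gives a regular 16-gon of circumradius 4.5 (constant along its height); Merging all regions: only the r=4.5 cylinder at (15.5, -3.5) is present, so the union is just that shape — 1 connected region. The outline is a single polygon with 16 vertices. Extrusion per mm of travel: 0.8 × 0.1 / (π × 0.875²) = 0.033260. Accumulating E over each segment gives final E = 0.9344.

G0 X11.00 Y-3.50 Z15.30
G1 X11.34 Y-5.22 E0.0583
G1 X12.32 Y-6.68 E0.1168
G1 X13.78 Y-7.66 E0.1753
G1 X15.50 Y-8.00 E0.2336
G1 X17.22 Y-7.66 E0.2919
G1 X18.68 Y-6.68 E0.3504
G1 X19.66 Y-5.22 E0.4089
G1 X20.00 Y-3.50 E0.4672
G1 X19.66 Y-1.78 E0.5255
G1 X18.68 Y-0.32 E0.5840
G1 X17.22 Y0.66 E0.6425
G1 X15.50 Y1.00 E0.7008
G1 X13.78 Y0.66 E0.7591
G1 X12.32 Y-0.32 E0.8176
G1 X11.34 Y-1.78 E0.8761
G1 X11.00 Y-3.50 E0.9344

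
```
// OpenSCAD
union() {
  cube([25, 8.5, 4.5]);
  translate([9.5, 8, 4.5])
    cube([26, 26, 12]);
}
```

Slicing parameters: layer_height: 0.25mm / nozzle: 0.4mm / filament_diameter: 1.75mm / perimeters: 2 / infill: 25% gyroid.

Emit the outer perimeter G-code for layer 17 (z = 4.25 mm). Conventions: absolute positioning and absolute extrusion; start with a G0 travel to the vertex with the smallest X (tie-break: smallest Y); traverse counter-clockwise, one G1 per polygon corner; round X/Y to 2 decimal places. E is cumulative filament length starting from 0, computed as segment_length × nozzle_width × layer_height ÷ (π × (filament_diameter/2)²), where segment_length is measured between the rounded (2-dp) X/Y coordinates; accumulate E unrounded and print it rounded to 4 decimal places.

At z = 4.25 mm: the 25×8.5 cube contributes its full rectangle; the cube at (9.5, 8) is not intersected at this z (z outside [4.5, 16.5]); Merging all regions: only the 25×8.5 cube is present, so the union is just that shape — 1 connected region. The outline is a single polygon with 4 vertices. Extrusion per mm of travel: 0.4 × 0.25 / (π × 0.875²) = 0.041575. Accumulating E over each segment gives final E = 2.7855.

G0 X0.00 Y0.00 Z4.25
G1 X25.00 Y0.00 E1.0394
G1 X25.00 Y8.50 E1.3928
G1 X0.00 Y8.50 E2.4321
G1 X0.00 Y0.00 E2.7855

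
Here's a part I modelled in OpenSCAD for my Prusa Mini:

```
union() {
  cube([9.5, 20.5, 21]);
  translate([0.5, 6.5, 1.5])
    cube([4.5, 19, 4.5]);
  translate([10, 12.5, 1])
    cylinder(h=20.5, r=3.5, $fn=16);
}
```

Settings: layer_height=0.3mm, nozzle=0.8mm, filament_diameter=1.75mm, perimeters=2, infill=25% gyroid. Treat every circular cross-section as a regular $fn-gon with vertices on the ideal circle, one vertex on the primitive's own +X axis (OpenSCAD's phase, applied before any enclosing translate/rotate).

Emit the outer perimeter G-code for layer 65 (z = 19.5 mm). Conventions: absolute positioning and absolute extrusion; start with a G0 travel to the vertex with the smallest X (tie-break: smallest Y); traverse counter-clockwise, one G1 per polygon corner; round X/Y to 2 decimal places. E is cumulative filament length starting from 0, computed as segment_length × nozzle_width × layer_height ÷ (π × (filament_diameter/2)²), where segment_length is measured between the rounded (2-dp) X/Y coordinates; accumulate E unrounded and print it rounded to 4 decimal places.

At z = 19.5 mm: the cube is present — its section is the full 9.5×20.5 rectangle; the cube at (0.5, 6.5) does not reach this height (z outside [1.5, 6]); the cylinder at (10, 12.5): section is a regular 16-gon, circumradius r=3.5; Merging all regions: the regions partially overlap (shared area 15.30 mm²), so overlapping operands fuse into one piece — 1 connected region. The outline is a single polygon with 15 vertices. Extrusion per mm of travel: 0.8 × 0.3 / (π × 0.875²) = 0.099780. Accumulating E over each segment gives final E = 6.4992.

G0 X0.00 Y0.00 Z19.50
G1 X9.50 Y0.00 E0.9479
G1 X9.50 Y9.10 E1.8559
G1 X10.00 Y9.00 E1.9068
G1 X11.34 Y9.27 E2.0432
G1 X12.47 Y10.03 E2.1791
G1 X13.23 Y11.16 E2.3149
G1 X13.50 Y12.50 E2.4513
G1 X13.23 Y13.84 E2.5877
G1 X12.47 Y14.97 E2.7236
G1 X11.34 Y15.73 E2.8595
G1 X10.00 Y16.00 E2.9959
G1 X9.50 Y15.90 E3.0468
G1 X9.50 Y20.50 E3.5058
G1 X0.00 Y20.50 E4.4537
G1 X0.00 Y0.00 E6.4992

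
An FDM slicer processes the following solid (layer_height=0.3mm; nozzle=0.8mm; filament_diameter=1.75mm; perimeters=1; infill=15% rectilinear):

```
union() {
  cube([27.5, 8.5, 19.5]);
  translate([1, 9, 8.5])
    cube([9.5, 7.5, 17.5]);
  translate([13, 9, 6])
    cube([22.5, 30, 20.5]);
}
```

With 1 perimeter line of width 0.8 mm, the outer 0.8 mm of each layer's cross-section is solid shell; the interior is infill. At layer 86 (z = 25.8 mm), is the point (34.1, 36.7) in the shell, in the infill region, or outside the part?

infill

At z = 25.8 mm: the cube does not reach this height (z outside [0, 19.5]); the cube at (1, 9) (footprint 9.5×7.5) is included at this height; the cube at (13, 9) is present — its section is the full 22.5×30 rectangle; Merging all regions: the 2 present regions are separate (no shared area or edge), so areas and boundary lengths simply add and each stays a separate island — 2 connected regions. Overall, the cross-section has 2 separate islands. The nearest boundary edge runs (35.50, 39.00)→(35.50, 9.00); distance from the point to it = 1.40 mm. (Shell/infill is judged within the island containing the point — the largest one.) The point is inside the cross-section and 1.40 mm from the nearest boundary — more than the 0.8 mm shell width (1 × 0.8), so it's in the infill interior.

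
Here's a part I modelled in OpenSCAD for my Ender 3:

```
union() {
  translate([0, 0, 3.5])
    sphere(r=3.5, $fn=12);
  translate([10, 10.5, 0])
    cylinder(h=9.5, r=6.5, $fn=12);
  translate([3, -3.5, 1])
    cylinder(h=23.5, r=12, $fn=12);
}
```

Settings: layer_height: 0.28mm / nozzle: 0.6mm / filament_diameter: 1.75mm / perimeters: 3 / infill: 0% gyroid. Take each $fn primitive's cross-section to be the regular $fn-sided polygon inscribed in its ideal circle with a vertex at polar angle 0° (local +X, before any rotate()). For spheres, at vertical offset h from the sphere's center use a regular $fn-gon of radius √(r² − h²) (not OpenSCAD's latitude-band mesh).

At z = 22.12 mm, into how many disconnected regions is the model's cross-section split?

At z = 22.12 mm: the sphere does not reach this height (|z−center|=18.620 > r=3.5); the cylinder at (10, 10.5) is not intersected at this z (z outside [0, 9.5]); the r=12 cylinder at (3, -3.5) contributes a regular 12-gon of circumradius 12; Taking the union: only the r=12 cylinder at (3, -3.5) is present, so the union is just that shape — 1 connected region. The result has 1 disconnected region.

1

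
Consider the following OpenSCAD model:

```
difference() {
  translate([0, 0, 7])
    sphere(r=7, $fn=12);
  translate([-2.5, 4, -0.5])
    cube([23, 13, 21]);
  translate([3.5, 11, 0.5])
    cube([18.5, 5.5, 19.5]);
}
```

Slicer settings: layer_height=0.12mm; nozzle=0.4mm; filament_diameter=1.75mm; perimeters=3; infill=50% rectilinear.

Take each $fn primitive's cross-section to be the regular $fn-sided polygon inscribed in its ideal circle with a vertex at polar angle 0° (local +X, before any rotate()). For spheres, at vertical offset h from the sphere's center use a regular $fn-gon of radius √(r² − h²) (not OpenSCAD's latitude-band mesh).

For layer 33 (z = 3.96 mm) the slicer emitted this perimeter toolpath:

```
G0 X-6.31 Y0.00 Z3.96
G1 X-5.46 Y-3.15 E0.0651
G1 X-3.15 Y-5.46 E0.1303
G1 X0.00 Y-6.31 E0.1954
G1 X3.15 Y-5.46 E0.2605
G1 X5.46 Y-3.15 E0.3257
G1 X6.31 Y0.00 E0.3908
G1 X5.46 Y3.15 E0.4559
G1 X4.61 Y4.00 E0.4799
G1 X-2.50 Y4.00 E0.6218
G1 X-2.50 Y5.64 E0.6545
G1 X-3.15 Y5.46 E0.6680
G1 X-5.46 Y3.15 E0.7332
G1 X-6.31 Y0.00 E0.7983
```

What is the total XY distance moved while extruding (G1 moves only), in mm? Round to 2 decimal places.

Sum the Euclidean lengths of each G1 segment: total = 40.00 mm.

40.00 mm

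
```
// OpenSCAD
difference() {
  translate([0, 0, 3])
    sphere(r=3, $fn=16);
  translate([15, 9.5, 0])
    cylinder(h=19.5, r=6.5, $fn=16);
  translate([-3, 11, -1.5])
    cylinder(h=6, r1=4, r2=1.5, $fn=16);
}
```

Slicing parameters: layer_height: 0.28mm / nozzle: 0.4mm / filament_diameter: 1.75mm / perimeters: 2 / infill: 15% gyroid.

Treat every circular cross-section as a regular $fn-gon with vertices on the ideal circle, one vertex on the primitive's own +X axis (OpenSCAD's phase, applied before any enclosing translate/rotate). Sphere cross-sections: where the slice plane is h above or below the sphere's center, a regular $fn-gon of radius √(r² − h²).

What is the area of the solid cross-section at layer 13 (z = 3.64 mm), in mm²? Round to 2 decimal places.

26.30 mm²

At z = 3.64 mm: the sphere: section is a regular 16-gon, circumradius = √(r²−h²) = √(3²−0.64²) = 2.931 (area = (16/2)·2.931²·sin(360°/16) = 26.30 mm²); the r=6.5 cylinder at (15, 9.5) contributes a regular 16-gon of circumradius 6.5 (area = (16/2)·6.500²·sin(360°/16) = 129.35 mm²); the cone at (-3, 11) (r1=4→r2=1.5) has section circumradius 1.858 here — a regular 16-gon (area = (16/2)·1.858²·sin(360°/16) = 10.57 mm²); Taking the first minus the rest: starting from the r=3 sphere (26.30 mm²), the r=6.5 cylinder at (15, 9.5) misses the remaining region (no effect); the cone at (-3, 11) misses the remaining region (no effect) — area = 26.30 mm². Overall, the cross-section is a single solid region. Net area = 26.30 mm².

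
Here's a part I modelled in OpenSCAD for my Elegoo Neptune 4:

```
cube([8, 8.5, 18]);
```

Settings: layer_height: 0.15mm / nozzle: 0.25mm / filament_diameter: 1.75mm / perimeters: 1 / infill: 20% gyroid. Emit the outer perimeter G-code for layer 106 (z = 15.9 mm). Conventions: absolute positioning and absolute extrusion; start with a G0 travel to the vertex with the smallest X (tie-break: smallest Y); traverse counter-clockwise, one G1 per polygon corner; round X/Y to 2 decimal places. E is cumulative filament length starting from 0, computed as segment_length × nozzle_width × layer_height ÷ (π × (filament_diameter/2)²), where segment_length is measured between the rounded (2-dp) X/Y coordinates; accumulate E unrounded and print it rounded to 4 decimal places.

At z = 15.9 mm: the cube (footprint 8×8.5) is included at this height. The outline is a single polygon with 4 vertices. Extrusion per mm of travel: 0.25 × 0.15 / (π × 0.875²) = 0.015591. Accumulating E over each segment gives final E = 0.5145.

G0 X0.00 Y0.00 Z15.90
G1 X8.00 Y0.00 E0.1247
G1 X8.00 Y8.50 E0.2572
G1 X0.00 Y8.50 E0.3820
G1 X0.00 Y0.00 E0.5145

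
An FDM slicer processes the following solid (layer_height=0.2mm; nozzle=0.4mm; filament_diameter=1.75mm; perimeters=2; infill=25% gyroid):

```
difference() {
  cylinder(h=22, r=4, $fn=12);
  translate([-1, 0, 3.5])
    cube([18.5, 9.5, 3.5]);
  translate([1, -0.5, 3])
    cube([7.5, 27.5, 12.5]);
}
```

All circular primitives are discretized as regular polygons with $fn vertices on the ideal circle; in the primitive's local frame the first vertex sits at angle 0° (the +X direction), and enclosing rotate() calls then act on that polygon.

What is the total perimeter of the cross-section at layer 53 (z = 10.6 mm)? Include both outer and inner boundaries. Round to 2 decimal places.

26.25 mm

At z = 10.6 mm: the r=4 cylinder gives a regular 12-gon of circumradius 4 (constant along its height) (perimeter = 2·12·4.000·sin(180°/12) = 24.85 mm); the cube at (-1, 0) is not intersected at this z (z outside [3.5, 7]); the 7.5×27.5 cube at (1, -0.5) contributes its full rectangle (perimeter 70.00 mm); After the difference (first − rest): starting from the r=4 cylinder, the 7.5×27.5 cube at (1, -0.5) partially overlaps it — only the 9.60 mm² overlap (of its 206.25 mm²) is removed, clipping the outline — boundary = 26.25 mm. Overall, the cross-section is a single solid region. Total boundary length (outer) = 26.25 mm.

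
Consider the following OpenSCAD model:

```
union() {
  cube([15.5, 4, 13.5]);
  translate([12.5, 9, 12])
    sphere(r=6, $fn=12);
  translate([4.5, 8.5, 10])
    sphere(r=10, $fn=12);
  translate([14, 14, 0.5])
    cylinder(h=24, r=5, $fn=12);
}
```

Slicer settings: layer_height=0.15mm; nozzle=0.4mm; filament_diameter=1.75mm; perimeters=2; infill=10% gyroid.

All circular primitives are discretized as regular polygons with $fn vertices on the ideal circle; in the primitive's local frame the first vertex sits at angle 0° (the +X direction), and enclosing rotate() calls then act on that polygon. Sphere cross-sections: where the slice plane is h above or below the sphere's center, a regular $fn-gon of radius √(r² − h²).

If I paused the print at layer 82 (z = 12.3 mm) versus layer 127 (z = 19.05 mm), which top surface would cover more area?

Layer 82 (z = 12.3): the cube (footprint 15.5×4) is included at this height (area 62.00 mm²); the r=6 sphere at (12.5, 9) contributes a regular 12-gon of circumradius √(6²−0.3²) = 5.992 (area = (12/2)·5.992²·sin(360°/12) = 107.73 mm²); the r=10 sphere at (4.5, 8.5) contributes a regular 12-gon of circumradius √(10²−2.3²) = 9.732 (area = (12/2)·9.732²·sin(360°/12) = 284.13 mm²); the r=5 cylinder at (14, 14) contributes a regular 12-gon of circumradius 5 (area = (12/2)·5.000²·sin(360°/12) = 75.00 mm²); Merging all regions: the regions partially overlap — summed areas 528.86 mm² minus the doubly-counted overlap 150.21 mm² gives 378.65 mm² — area = 378.65 mm². So its area = 378.65 mm². Layer 127 (z = 19.05): the cube is absent (z outside [0, 13.5]); the sphere at (12.5, 9) is not intersected at this z (|z−center|=7.050 > r=6); the r=10 sphere at (4.5, 8.5) contributes a regular 12-gon of circumradius √(10²−9.05²) = 4.254 (area = (12/2)·4.254²·sin(360°/12) = 54.29 mm²); the r=5 cylinder at (14, 14) gives a regular 12-gon of circumradius 5 (constant along its height) (area = (12/2)·5.000²·sin(360°/12) = 75.00 mm²); Taking the union: the 2 present regions are separate (no shared area or edge), so areas and boundary lengths simply add and each stays a separate island — area = 129.29 mm². So its area = 129.29 mm². Layer 82 is larger (378.65 vs 129.29 mm²).

layer 82 (z = 12.3 mm)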